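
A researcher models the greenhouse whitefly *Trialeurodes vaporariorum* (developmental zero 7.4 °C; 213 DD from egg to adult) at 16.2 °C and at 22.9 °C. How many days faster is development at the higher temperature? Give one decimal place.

At 16.2 °C: 213 / (16.2 − 7.4) = 213 / 8.8 = 24.205 d.
At 22.9 °C: 213 / (22.9 − 7.4) = 213 / 15.5 = 13.742 d.
Difference = |24.205 − 13.742| = 10.463 ≈ 10.5 days.

10.5 days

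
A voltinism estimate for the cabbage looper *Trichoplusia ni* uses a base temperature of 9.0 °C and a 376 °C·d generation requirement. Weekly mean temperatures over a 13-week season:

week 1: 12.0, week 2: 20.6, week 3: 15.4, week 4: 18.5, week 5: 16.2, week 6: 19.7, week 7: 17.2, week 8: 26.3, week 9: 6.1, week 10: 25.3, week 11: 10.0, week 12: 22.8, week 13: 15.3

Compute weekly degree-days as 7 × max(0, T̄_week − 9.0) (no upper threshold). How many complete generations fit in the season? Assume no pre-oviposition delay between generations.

Weekly DD (7 × max(0, T̄ − 9.0)): 21.0, 81.2, 44.8, 66.5, 50.4, 74.9, 57.4, 121.1, 0.0, 114.1, 7.0, 96.6, 44.1.
Season total = 779.1 DD.
Complete generations = ⌊779.1 / 376⌋ = 2.

2 generations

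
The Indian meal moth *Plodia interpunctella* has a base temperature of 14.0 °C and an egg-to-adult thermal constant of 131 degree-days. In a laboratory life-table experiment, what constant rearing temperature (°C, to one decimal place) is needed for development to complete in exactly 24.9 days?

Required daily accumulation = 131 / 24.9 = 5.261 DD/day.
T = T_base + 5.261 = 14.0 + 5.261 = 19.261 ≈ 19.3 °C.

19.3 °C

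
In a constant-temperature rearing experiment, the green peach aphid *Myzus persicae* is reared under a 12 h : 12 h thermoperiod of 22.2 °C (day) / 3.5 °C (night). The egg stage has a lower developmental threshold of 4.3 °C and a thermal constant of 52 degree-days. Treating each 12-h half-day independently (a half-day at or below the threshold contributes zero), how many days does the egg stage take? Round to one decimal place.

5.8 days

Day half: max(0, 22.2 − 4.3) × 0.5 = 17.9 × 0.5 = 8.95 DD.
Night half: max(0, 3.5 − 4.3) × 0.5 = 0.0 × 0.5 = 0.00 DD.
Per 24 h: 8.95 DD/day.
Duration = 52 / 8.95 = 5.810 ≈ 5.8 days.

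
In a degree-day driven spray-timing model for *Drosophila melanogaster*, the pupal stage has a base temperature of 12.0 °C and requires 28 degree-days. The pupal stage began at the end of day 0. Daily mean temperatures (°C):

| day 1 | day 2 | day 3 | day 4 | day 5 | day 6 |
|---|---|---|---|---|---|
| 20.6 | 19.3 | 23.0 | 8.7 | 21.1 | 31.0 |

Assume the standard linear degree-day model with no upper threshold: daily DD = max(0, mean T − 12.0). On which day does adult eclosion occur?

day 5

Daily DD above 12.0 °C: 8.6, 7.3, 11.0, 0.0, 9.1, 19.0.
Cumulative: 8.6, 15.9, 26.9, 26.9, 36.0, 55.0.
The total first reaches 28 DD on day 5.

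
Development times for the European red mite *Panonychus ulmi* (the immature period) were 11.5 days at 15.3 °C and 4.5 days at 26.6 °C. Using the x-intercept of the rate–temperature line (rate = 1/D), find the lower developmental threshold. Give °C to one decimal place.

Under the model K = D·(T − T_b), so D₁·(T₁ − T_b) = D₂·(T₂ − T_b).
11.5·(15.3 − T_b) = 4.5·(26.6 − T_b)
T_b = (11.5·15.3 − 4.5·26.6) / (11.5 − 4.5) = 56.25 / 7.0 = 8.036 °C ≈ 8.0 °C.

8.0 °C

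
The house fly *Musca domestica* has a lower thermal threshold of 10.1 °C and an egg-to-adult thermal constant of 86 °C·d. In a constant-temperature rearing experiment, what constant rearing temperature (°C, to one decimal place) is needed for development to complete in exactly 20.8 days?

Required daily accumulation = 86 / 20.8 = 4.135 DD/day.
T = T_base + 4.135 = 10.1 + 4.135 = 14.235 ≈ 14.2 °C.

14.2 °C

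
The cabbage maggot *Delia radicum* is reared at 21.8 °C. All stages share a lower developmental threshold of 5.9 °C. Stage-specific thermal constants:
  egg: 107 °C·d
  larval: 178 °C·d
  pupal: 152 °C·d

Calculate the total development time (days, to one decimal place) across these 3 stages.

Daily accumulation at 21.8 °C = 21.8 − 5.9 = 15.9 DD/day.
Total K = 107 + 178 + 152 = 437 DD.
Total duration = 437 / 15.9 = 27.484 ≈ 27.5 days.

27.5 days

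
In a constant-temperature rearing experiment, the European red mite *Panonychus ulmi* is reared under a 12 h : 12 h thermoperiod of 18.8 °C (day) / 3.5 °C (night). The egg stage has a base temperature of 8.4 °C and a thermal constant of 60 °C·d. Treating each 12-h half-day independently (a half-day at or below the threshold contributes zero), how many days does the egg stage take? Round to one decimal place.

Day half: max(0, 18.8 − 8.4) × 0.5 = 10.4 × 0.5 = 5.20 DD.
Night half: max(0, 3.5 − 8.4) × 0.5 = 0.0 × 0.5 = 0.00 DD.
Per 24 h: 5.20 DD/day.
Duration = 60 / 5.20 = 11.538 ≈ 11.5 days.

11.5 days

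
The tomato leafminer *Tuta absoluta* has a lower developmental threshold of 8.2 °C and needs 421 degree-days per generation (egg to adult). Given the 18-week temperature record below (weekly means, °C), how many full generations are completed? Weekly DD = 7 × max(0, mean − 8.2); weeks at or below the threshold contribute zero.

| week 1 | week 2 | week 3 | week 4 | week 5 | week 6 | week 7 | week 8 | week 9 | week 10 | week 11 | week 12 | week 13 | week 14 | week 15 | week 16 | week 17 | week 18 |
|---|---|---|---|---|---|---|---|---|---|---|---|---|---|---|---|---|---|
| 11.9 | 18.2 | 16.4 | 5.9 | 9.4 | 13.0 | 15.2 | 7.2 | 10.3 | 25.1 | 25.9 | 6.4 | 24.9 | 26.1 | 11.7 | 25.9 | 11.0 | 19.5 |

Weekly DD (7 × max(0, T̄ − 8.2)): 25.9, 70.0, 57.4, 0.0, 8.4, 33.6, 49.0, 0.0, 14.7, 118.3, 123.9, 0.0, 116.9, 125.3, 24.5, 123.9, 19.6, 79.1.
Season total = 990.5 DD.
Complete generations = ⌊990.5 / 421⌋ = 2.

2 generations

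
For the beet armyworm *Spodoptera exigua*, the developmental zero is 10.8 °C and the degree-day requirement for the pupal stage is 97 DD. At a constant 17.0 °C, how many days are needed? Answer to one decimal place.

15.6 days

Daily accumulation = 17.0 − 10.8 = 6.2 DD/day.
Duration = 97 / 6.2 = 15.645 ≈ 15.6 days.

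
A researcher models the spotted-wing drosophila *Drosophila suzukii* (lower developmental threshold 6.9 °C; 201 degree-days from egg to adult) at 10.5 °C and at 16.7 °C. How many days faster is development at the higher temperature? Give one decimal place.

35.3 days

At 10.5 °C: 201 / (10.5 − 6.9) = 201 / 3.6 = 55.833 d.
At 16.7 °C: 201 / (16.7 − 6.9) = 201 / 9.8 = 20.510 d.
Difference = |55.833 − 20.510| = 35.323 ≈ 35.3 days.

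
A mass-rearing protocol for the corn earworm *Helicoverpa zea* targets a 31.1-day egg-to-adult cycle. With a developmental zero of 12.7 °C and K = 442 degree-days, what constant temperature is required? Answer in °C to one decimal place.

26.9 °C

Required daily accumulation = 442 / 31.1 = 14.212 DD/day.
T = T_base + 14.212 = 12.7 + 14.212 = 26.912 ≈ 26.9 °C.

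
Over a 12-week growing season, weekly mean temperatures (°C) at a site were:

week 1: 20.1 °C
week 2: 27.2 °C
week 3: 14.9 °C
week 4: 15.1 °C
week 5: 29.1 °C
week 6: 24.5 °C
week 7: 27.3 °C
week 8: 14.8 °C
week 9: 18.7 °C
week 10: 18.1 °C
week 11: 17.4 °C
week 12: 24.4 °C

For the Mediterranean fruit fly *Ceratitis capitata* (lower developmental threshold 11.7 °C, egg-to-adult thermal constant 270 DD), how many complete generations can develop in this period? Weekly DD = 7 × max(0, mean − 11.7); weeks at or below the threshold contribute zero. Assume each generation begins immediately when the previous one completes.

2 generations

Weekly DD (7 × max(0, T̄ − 11.7)): 58.8, 108.5, 22.4, 23.8, 121.8, 89.6, 109.2, 21.7, 49.0, 44.8, 39.9, 88.9.
Season total = 778.4 DD.
Complete generations = ⌊778.4 / 270⌋ = 2.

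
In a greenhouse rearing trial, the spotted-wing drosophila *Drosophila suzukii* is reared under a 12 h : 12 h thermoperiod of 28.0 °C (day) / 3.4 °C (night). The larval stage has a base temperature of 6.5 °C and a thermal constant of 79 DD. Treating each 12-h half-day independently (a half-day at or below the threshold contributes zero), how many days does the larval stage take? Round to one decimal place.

Day half: max(0, 28.0 − 6.5) × 0.5 = 21.5 × 0.5 = 10.75 DD.
Night half: max(0, 3.4 − 6.5) × 0.5 = 0.0 × 0.5 = 0.00 DD.
Per 24 h: 10.75 DD/day.
Duration = 79 / 10.75 = 7.349 ≈ 7.3 days.

7.3 days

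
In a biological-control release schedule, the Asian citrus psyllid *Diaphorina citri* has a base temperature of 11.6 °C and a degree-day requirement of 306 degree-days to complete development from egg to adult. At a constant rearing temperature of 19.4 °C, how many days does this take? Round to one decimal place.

Daily accumulation = 19.4 − 11.6 = 7.8 DD/day.
Duration = 306 / 7.8 = 39.231 ≈ 39.2 days.

39.2 days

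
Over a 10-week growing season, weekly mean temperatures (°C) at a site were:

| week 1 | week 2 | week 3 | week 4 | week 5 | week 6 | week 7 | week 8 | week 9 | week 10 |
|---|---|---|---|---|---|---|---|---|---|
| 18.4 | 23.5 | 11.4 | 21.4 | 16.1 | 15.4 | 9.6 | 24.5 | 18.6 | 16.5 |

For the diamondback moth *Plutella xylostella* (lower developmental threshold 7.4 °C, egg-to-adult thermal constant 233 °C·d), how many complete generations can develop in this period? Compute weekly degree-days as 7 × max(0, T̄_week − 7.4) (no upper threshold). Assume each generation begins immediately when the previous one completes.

3 generations

Weekly DD (7 × max(0, T̄ − 7.4)): 77.0, 112.7, 28.0, 98.0, 60.9, 56.0, 15.4, 119.7, 78.4, 63.7.
Season total = 709.8 DD.
Complete generations = ⌊709.8 / 233⌋ = 3.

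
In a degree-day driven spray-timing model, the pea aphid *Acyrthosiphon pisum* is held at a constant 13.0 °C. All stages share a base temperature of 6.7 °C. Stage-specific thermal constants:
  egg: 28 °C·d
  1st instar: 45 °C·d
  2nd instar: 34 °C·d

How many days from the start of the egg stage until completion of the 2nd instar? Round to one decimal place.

Daily accumulation at 13.0 °C = 13.0 − 6.7 = 6.3 DD/day.
Total K = 28 + 45 + 34 = 107 DD.
Total duration = 107 / 6.3 = 16.984 ≈ 17.0 days.

17.0 days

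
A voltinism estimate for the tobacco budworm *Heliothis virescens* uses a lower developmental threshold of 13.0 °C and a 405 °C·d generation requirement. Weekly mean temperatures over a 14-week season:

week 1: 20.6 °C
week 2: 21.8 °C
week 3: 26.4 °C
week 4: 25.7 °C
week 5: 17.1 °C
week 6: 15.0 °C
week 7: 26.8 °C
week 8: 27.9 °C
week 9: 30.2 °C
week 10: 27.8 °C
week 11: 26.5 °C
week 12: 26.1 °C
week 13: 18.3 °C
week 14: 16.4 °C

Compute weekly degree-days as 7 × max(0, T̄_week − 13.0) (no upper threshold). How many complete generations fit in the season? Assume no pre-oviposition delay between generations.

2 generations

Weekly DD (7 × max(0, T̄ − 13.0)): 53.2, 61.6, 93.8, 88.9, 28.7, 14.0, 96.6, 104.3, 120.4, 103.6, 94.5, 91.7, 37.1, 23.8.
Season total = 1012.2 DD.
Complete generations = ⌊1012.2 / 405⌋ = 2.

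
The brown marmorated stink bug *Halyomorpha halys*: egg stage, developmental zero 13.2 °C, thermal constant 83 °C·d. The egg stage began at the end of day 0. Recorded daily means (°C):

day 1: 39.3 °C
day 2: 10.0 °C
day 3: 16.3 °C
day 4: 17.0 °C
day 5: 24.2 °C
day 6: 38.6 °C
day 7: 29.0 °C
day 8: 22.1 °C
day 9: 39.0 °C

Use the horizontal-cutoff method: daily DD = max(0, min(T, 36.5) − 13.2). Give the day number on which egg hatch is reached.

Daily DD above 13.2 °C (capped at 23.3): 23.3, 0.0, 3.1, 3.8, 11.0, 23.3, 15.8, 8.9, 23.3.
Cumulative: 23.3, 23.3, 26.4, 30.2, 41.2, 64.5, 80.3, 89.2, 112.5.
The total first reaches 83 DD on day 8.

day 8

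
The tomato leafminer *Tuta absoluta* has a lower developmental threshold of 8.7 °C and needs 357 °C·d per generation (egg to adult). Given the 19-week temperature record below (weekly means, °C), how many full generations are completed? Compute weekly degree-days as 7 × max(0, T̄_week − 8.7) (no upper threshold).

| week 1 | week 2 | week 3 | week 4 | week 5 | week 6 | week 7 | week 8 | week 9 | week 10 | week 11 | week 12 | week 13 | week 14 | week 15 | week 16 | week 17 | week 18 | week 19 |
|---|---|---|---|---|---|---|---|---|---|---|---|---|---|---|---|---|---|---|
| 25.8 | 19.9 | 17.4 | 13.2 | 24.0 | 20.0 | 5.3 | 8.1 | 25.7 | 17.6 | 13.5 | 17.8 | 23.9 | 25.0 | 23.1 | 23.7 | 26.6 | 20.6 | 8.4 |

3 generations

Weekly DD (7 × max(0, T̄ − 8.7)): 119.7, 78.4, 60.9, 31.5, 107.1, 79.1, 0.0, 0.0, 119.0, 62.3, 33.6, 63.7, 106.4, 114.1, 100.8, 105.0, 125.3, 83.3, 0.0.
Season total = 1390.2 DD.
Complete generations = ⌊1390.2 / 357⌋ = 3.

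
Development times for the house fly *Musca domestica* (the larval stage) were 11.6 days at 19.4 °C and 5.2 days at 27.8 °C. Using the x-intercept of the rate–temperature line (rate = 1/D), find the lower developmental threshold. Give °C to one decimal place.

Equal thermal constants: D₁(T₁ − T_b) = D₂(T₂ − T_b).
11.6·(19.4 − T_b) = 5.2·(27.8 − T_b)
T_b = (11.6·19.4 − 5.2·27.8) / (11.6 − 5.2) = 80.48 / 6.4 = 12.575 °C ≈ 12.6 °C.

12.6 °C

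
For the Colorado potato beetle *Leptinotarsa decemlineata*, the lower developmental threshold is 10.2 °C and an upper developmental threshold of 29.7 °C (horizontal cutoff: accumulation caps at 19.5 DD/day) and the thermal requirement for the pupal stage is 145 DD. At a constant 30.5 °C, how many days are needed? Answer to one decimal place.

7.4 days

Temperature 30.5 °C exceeds the upper threshold, so daily accumulation caps at 29.7 − 10.2 = 19.5 DD/day.
Duration = 145 / 19.5 = 7.436 ≈ 7.4 days.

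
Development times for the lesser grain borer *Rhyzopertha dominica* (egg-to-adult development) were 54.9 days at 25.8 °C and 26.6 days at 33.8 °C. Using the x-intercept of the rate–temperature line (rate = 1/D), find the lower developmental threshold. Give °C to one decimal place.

18.3 °C

Equal thermal constants: D₁(T₁ − T_b) = D₂(T₂ − T_b).
54.9·(25.8 − T_b) = 26.6·(33.8 − T_b)
T_b = (54.9·25.8 − 26.6·33.8) / (54.9 − 26.6) = 517.34 / 28.3 = 18.281 °C ≈ 18.3 °C.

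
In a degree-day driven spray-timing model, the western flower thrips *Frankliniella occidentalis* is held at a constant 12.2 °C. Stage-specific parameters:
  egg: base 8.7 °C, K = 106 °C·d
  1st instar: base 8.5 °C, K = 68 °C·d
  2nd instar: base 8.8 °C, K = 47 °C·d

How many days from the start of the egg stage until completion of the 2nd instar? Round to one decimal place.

egg: 106 / (12.2 − 8.7) = 106 / 3.5 = 30.286 d.
1st instar: 68 / (12.2 − 8.5) = 68 / 3.7 = 18.378 d.
2nd instar: 47 / (12.2 − 8.8) = 47 / 3.4 = 13.824 d.
Sum = 62.488 ≈ 62.5 days.

62.5 days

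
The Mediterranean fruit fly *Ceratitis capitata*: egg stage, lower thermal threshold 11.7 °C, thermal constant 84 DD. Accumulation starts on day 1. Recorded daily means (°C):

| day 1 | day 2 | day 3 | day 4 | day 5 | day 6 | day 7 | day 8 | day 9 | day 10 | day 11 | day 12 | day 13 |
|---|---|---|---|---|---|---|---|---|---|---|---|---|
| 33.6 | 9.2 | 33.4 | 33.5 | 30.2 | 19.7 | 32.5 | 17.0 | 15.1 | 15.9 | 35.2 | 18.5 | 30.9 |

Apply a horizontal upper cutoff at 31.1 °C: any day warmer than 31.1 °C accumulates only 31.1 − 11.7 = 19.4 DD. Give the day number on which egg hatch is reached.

Daily DD above 11.7 °C (capped at 19.4): 19.4, 0.0, 19.4, 19.4, 18.5, 8.0, 19.4, 5.3, 3.4, 4.2, 19.4, 6.8, 19.2.
Cumulative: 19.4, 19.4, 38.8, 58.2, 76.7, 84.7, 104.1, 109.4, 112.8, 117.0, 136.4, 143.2, 162.4.
The total first reaches 84 DD on day 6.

day 6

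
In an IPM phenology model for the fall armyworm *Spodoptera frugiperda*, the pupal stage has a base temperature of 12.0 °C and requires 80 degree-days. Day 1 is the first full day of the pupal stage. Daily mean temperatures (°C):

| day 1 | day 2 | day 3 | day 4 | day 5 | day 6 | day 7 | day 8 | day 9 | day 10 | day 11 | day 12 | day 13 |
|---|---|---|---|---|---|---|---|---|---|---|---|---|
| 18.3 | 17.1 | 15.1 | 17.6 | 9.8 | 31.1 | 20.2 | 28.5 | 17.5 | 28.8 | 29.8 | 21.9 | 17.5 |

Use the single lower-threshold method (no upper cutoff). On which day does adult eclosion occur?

day 10

Daily DD above 12.0 °C: 6.3, 5.1, 3.1, 5.6, 0.0, 19.1, 8.2, 16.5, 5.5, 16.8, 17.8, 9.9, 5.5.
Cumulative: 6.3, 11.4, 14.5, 20.1, 20.1, 39.2, 47.4, 63.9, 69.4, 86.2, 104.0, 113.9, 119.4.
The total first reaches 80 DD on day 10.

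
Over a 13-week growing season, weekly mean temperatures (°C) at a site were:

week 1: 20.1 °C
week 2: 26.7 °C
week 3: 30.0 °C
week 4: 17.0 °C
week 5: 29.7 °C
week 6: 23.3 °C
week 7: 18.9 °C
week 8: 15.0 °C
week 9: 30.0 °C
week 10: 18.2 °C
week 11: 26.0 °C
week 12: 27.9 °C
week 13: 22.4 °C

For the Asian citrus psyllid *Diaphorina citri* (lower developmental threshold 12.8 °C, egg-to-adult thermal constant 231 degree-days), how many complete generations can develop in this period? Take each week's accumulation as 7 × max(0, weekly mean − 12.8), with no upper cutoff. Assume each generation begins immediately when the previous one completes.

4 generations

Weekly DD (7 × max(0, T̄ − 12.8)): 51.1, 97.3, 120.4, 29.4, 118.3, 73.5, 42.7, 15.4, 120.4, 37.8, 92.4, 105.7, 67.2.
Season total = 971.6 DD.
Complete generations = ⌊971.6 / 231⌋ = 4.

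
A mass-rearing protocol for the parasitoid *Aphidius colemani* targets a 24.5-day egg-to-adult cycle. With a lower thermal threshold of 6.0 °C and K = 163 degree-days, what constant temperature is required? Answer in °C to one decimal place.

12.7 °C

Required daily accumulation = 163 / 24.5 = 6.653 DD/day.
T = T_base + 6.653 = 6.0 + 6.653 = 12.653 ≈ 12.7 °C.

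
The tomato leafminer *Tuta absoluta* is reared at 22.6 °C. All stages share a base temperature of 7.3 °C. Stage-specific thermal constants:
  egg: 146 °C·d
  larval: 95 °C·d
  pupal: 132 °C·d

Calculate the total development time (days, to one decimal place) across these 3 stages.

24.4 days

Daily accumulation at 22.6 °C = 22.6 − 7.3 = 15.3 DD/day.
Total K = 146 + 95 + 132 = 373 DD.
Total duration = 373 / 15.3 = 24.379 ≈ 24.4 days.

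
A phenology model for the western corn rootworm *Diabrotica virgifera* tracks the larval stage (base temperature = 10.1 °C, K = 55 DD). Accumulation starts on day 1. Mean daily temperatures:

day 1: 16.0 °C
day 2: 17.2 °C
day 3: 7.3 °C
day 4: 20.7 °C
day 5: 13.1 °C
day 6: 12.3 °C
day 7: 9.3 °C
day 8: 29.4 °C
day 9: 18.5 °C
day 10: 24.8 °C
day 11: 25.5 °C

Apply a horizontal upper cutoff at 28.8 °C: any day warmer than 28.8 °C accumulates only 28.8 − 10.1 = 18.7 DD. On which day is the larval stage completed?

Daily DD above 10.1 °C (capped at 18.7): 5.9, 7.1, 0.0, 10.6, 3.0, 2.2, 0.0, 18.7, 8.4, 14.7, 15.4.
Cumulative: 5.9, 13.0, 13.0, 23.6, 26.6, 28.8, 28.8, 47.5, 55.9, 70.6, 86.0.
The total first reaches 55 DD on day 9.

day 9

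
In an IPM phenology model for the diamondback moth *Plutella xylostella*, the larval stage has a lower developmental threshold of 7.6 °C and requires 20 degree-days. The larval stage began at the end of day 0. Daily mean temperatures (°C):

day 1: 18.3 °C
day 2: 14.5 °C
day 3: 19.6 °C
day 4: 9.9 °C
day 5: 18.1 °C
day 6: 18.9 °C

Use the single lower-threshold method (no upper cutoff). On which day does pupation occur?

day 3

Daily DD above 7.6 °C: 10.7, 6.9, 12.0, 2.3, 10.5, 11.3.
Cumulative: 10.7, 17.6, 29.6, 31.9, 42.4, 53.7.
The total first reaches 20 DD on day 3.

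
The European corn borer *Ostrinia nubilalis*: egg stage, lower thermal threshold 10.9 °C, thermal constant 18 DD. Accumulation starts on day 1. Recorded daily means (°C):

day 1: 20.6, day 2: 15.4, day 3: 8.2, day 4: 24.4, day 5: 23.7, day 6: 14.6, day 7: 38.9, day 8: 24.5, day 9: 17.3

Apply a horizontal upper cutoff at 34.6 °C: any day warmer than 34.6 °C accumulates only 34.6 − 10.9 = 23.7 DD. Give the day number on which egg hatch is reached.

day 4

Daily DD above 10.9 °C (capped at 23.7): 9.7, 4.5, 0.0, 13.5, 12.8, 3.7, 23.7, 13.6, 6.4.
Cumulative: 9.7, 14.2, 14.2, 27.7, 40.5, 44.2, 67.9, 81.5, 87.9.
The total first reaches 18 DD on day 4.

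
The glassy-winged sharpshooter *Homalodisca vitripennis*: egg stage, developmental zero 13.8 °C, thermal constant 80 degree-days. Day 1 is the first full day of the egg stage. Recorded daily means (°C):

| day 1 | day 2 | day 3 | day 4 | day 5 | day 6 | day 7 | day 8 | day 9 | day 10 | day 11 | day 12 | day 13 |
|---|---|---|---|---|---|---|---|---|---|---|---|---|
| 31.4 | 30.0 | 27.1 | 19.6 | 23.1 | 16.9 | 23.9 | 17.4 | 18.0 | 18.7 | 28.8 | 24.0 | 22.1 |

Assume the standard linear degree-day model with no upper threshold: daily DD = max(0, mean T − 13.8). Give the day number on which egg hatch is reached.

Daily DD above 13.8 °C: 17.6, 16.2, 13.3, 5.8, 9.3, 3.1, 10.1, 3.6, 4.2, 4.9, 15.0, 10.2, 8.3.
Cumulative: 17.6, 33.8, 47.1, 52.9, 62.2, 65.3, 75.4, 79.0, 83.2, 88.1, 103.1, 113.3, 121.6.
The total first reaches 80 DD on day 9.

day 9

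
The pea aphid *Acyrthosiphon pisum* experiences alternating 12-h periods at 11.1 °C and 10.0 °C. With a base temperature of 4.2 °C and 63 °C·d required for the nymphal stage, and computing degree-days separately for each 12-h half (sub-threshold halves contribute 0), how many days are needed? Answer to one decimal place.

9.9 days

Day half: max(0, 11.1 − 4.2) × 0.5 = 6.9 × 0.5 = 3.45 DD.
Night half: max(0, 10.0 − 4.2) × 0.5 = 5.8 × 0.5 = 2.90 DD.
Per 24 h: 6.35 DD/day.
Duration = 63 / 6.35 = 9.921 ≈ 9.9 days.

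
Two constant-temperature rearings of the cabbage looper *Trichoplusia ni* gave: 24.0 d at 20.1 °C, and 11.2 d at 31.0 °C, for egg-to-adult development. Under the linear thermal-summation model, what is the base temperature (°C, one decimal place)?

10.6 °C

Under the model K = D·(T − T_b), so D₁·(T₁ − T_b) = D₂·(T₂ − T_b).
24.0·(20.1 − T_b) = 11.2·(31.0 − T_b)
T_b = (24.0·20.1 − 11.2·31.0) / (24.0 − 11.2) = 135.20 / 12.8 = 10.563 °C ≈ 10.6 °C.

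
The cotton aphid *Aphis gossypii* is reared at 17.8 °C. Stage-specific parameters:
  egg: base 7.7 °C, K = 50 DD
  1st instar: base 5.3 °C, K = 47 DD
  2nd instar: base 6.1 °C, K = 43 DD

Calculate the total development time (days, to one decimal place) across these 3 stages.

egg: 50 / (17.8 − 7.7) = 50 / 10.1 = 4.950 d.
1st instar: 47 / (17.8 − 5.3) = 47 / 12.5 = 3.760 d.
2nd instar: 43 / (17.8 − 6.1) = 43 / 11.7 = 3.675 d.
Sum = 12.386 ≈ 12.4 days.

12.4 days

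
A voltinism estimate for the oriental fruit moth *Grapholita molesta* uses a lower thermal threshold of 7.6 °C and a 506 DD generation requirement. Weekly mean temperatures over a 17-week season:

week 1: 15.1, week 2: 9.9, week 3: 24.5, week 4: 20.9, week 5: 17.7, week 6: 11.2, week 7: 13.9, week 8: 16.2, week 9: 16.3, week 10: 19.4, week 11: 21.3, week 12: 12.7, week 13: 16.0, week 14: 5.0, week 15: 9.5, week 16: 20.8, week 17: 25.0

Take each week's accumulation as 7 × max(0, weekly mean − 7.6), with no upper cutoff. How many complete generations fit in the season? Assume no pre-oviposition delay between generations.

2 generations

Weekly DD (7 × max(0, T̄ − 7.6)): 52.5, 16.1, 118.3, 93.1, 70.7, 25.2, 44.1, 60.2, 60.9, 82.6, 95.9, 35.7, 58.8, 0.0, 13.3, 92.4, 121.8.
Season total = 1041.6 DD.
Complete generations = ⌊1041.6 / 506⌋ = 2.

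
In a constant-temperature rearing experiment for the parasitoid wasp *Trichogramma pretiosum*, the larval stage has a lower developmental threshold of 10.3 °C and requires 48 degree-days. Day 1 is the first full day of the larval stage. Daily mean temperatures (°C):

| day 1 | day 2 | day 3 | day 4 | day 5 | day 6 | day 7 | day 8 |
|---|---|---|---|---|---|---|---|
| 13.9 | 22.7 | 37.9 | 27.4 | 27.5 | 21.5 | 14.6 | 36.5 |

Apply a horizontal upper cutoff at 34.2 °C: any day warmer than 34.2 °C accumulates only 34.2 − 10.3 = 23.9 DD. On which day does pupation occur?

day 4

Daily DD above 10.3 °C (capped at 23.9): 3.6, 12.4, 23.9, 17.1, 17.2, 11.2, 4.3, 23.9.
Cumulative: 3.6, 16.0, 39.9, 57.0, 74.2, 85.4, 89.7, 113.6.
The total first reaches 48 DD on day 4.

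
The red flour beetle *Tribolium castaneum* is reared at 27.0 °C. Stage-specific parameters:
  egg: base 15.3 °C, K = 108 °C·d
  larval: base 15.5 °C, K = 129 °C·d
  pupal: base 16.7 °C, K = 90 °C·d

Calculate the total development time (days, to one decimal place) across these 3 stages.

29.2 days

egg: 108 / (27.0 − 15.3) = 108 / 11.7 = 9.231 d.
larval: 129 / (27.0 − 15.5) = 129 / 11.5 = 11.217 d.
pupal: 90 / (27.0 − 16.7) = 90 / 10.3 = 8.738 d.
Sum = 29.186 ≈ 29.2 days.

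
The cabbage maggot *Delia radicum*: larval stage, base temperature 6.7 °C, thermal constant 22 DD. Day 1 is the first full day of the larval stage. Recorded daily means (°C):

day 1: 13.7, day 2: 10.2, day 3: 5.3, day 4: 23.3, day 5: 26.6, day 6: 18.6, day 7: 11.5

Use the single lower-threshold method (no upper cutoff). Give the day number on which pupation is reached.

day 4

Daily DD above 6.7 °C: 7.0, 3.5, 0.0, 16.6, 19.9, 11.9, 4.8.
Cumulative: 7.0, 10.5, 10.5, 27.1, 47.0, 58.9, 63.7.
The total first reaches 22 DD on day 4.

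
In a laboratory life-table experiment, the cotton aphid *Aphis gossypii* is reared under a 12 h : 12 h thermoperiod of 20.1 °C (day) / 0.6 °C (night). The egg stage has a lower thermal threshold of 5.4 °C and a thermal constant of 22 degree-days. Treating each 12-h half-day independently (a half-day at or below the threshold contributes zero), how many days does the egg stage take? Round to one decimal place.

3.0 days

Day half: max(0, 20.1 − 5.4) × 0.5 = 14.7 × 0.5 = 7.35 DD.
Night half: max(0, 0.6 − 5.4) × 0.5 = 0.0 × 0.5 = 0.00 DD.
Per 24 h: 7.35 DD/day.
Duration = 22 / 7.35 = 2.993 ≈ 3.0 days.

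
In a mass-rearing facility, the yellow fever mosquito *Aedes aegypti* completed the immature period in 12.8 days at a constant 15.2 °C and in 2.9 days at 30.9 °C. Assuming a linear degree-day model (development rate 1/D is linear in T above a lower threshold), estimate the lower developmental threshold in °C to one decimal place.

Equal thermal constants: D₁(T₁ − T_b) = D₂(T₂ − T_b).
12.8·(15.2 − T_b) = 2.9·(30.9 − T_b)
T_b = (12.8·15.2 − 2.9·30.9) / (12.8 − 2.9) = 104.95 / 9.9 = 10.601 °C ≈ 10.6 °C.

10.6 °C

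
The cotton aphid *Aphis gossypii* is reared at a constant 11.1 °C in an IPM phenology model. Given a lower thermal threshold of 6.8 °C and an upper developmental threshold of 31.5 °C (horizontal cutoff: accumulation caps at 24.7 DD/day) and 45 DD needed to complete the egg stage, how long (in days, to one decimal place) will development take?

10.5 days

Daily accumulation = 11.1 − 6.8 = 4.3 DD/day.
Duration = 45 / 4.3 = 10.465 ≈ 10.5 days.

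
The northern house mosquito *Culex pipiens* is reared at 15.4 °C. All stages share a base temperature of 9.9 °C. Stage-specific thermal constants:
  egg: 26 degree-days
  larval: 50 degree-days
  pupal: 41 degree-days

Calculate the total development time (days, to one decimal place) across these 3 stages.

21.3 days

Daily accumulation at 15.4 °C = 15.4 − 9.9 = 5.5 DD/day.
Total K = 26 + 50 + 41 = 117 DD.
Total duration = 117 / 5.5 = 21.273 ≈ 21.3 days.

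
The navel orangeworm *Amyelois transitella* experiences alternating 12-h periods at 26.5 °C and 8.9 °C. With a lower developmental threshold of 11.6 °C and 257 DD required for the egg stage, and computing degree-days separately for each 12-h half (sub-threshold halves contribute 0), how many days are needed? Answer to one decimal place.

Day half: max(0, 26.5 − 11.6) × 0.5 = 14.9 × 0.5 = 7.45 DD.
Night half: max(0, 8.9 − 11.6) × 0.5 = 0.0 × 0.5 = 0.00 DD.
Per 24 h: 7.45 DD/day.
Duration = 257 / 7.45 = 34.497 ≈ 34.5 days.

34.5 days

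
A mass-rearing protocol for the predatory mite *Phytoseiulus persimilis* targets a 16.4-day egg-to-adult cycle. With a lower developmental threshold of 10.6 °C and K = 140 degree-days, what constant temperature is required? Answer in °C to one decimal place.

19.1 °C

Required daily accumulation = 140 / 16.4 = 8.537 DD/day.
T = T_base + 8.537 = 10.6 + 8.537 = 19.137 ≈ 19.1 °C.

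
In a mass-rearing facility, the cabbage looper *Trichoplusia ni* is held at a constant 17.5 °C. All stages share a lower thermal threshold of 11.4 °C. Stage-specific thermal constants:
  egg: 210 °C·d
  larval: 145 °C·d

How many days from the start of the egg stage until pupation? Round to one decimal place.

Daily accumulation at 17.5 °C = 17.5 − 11.4 = 6.1 DD/day.
Total K = 210 + 145 = 355 DD.
Total duration = 355 / 6.1 = 58.197 ≈ 58.2 days.

58.2 days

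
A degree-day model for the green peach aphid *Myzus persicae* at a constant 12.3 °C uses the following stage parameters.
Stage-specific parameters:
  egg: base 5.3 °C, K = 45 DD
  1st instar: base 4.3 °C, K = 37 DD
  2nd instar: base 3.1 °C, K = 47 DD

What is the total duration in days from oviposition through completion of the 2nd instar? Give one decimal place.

16.2 days

egg: 45 / (12.3 − 5.3) = 45 / 7.0 = 6.429 d.
1st instar: 37 / (12.3 − 4.3) = 37 / 8.0 = 4.625 d.
2nd instar: 47 / (12.3 − 3.1) = 47 / 9.2 = 5.109 d.
Sum = 16.162 ≈ 16.2 days.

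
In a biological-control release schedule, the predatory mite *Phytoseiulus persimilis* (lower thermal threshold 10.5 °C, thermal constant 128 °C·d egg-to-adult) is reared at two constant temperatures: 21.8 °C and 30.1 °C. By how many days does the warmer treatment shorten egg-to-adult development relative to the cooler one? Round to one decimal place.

At 21.8 °C: 128 / (21.8 − 10.5) = 128 / 11.3 = 11.327 d.
At 30.1 °C: 128 / (30.1 − 10.5) = 128 / 19.6 = 6.531 d.
Difference = |11.327 − 6.531| = 4.797 ≈ 4.8 days.

4.8 days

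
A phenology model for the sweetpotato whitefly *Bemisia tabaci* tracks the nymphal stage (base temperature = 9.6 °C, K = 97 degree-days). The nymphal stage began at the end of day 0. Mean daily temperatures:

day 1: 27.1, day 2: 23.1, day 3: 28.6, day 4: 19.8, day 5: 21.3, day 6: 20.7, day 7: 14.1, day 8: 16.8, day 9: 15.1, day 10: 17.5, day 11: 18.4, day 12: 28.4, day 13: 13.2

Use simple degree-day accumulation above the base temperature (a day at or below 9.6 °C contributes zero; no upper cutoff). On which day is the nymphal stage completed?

Daily DD above 9.6 °C: 17.5, 13.5, 19.0, 10.2, 11.7, 11.1, 4.5, 7.2, 5.5, 7.9, 8.8, 18.8, 3.6.
Cumulative: 17.5, 31.0, 50.0, 60.2, 71.9, 83.0, 87.5, 94.7, 100.2, 108.1, 116.9, 135.7, 139.3.
The total first reaches 97 DD on day 9.

day 9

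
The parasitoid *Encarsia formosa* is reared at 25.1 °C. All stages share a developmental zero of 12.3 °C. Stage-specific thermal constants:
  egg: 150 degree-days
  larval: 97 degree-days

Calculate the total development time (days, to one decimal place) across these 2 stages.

Daily accumulation at 25.1 °C = 25.1 − 12.3 = 12.8 DD/day.
Total K = 150 + 97 = 247 DD.
Total duration = 247 / 12.8 = 19.297 ≈ 19.3 days.

19.3 days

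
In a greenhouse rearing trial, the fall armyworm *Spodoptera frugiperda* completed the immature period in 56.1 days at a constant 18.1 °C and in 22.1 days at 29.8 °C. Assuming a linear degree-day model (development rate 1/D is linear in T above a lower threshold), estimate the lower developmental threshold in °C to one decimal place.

Under the model K = D·(T − T_b), so D₁·(T₁ − T_b) = D₂·(T₂ − T_b).
56.1·(18.1 − T_b) = 22.1·(29.8 − T_b)
T_b = (56.1·18.1 − 22.1·29.8) / (56.1 − 22.1) = 356.83 / 34.0 = 10.495 °C ≈ 10.5 °C.

10.5 °C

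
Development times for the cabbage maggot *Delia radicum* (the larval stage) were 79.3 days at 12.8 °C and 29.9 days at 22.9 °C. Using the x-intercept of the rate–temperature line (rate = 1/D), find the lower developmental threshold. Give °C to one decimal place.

Under the model K = D·(T − T_b), so D₁·(T₁ − T_b) = D₂·(T₂ − T_b).
79.3·(12.8 − T_b) = 29.9·(22.9 − T_b)
T_b = (79.3·12.8 − 29.9·22.9) / (79.3 − 29.9) = 330.33 / 49.4 = 6.687 °C ≈ 6.7 °C.

6.7 °C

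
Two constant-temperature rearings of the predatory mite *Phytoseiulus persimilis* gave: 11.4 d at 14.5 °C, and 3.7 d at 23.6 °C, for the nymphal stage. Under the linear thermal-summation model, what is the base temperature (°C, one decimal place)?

10.1 °C

Equal thermal constants: D₁(T₁ − T_b) = D₂(T₂ − T_b).
11.4·(14.5 − T_b) = 3.7·(23.6 − T_b)
T_b = (11.4·14.5 − 3.7·23.6) / (11.4 − 3.7) = 77.98 / 7.7 = 10.127 °C ≈ 10.1 °C.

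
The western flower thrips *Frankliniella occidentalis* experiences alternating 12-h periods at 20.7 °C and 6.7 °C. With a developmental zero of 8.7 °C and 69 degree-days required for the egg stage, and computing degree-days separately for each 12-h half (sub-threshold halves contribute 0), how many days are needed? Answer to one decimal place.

11.5 days

Day half: max(0, 20.7 − 8.7) × 0.5 = 12.0 × 0.5 = 6.00 DD.
Night half: max(0, 6.7 − 8.7) × 0.5 = 0.0 × 0.5 = 0.00 DD.
Per 24 h: 6.00 DD/day.
Duration = 69 / 6.00 = 11.500 ≈ 11.5 days.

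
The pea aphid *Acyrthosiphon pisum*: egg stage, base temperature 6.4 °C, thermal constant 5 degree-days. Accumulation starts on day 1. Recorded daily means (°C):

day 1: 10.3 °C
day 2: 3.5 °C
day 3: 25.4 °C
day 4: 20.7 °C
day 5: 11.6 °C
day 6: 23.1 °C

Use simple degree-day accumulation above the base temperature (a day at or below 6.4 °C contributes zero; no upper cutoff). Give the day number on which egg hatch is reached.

day 3

Daily DD above 6.4 °C: 3.9, 0.0, 19.0, 14.3, 5.2, 16.7.
Cumulative: 3.9, 3.9, 22.9, 37.2, 42.4, 59.1.
The total first reaches 5 DD on day 3.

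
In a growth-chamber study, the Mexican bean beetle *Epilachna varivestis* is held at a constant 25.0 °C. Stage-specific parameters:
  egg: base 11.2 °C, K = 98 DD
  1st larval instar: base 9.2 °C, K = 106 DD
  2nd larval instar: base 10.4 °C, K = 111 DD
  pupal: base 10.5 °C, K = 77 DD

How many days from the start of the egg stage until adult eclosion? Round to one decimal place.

egg: 98 / (25.0 − 11.2) = 98 / 13.8 = 7.101 d.
1st larval instar: 106 / (25.0 − 9.2) = 106 / 15.8 = 6.709 d.
2nd larval instar: 111 / (25.0 − 10.4) = 111 / 14.6 = 7.603 d.
pupal: 77 / (25.0 − 10.5) = 77 / 14.5 = 5.310 d.
Sum = 26.723 ≈ 26.7 days.

26.7 days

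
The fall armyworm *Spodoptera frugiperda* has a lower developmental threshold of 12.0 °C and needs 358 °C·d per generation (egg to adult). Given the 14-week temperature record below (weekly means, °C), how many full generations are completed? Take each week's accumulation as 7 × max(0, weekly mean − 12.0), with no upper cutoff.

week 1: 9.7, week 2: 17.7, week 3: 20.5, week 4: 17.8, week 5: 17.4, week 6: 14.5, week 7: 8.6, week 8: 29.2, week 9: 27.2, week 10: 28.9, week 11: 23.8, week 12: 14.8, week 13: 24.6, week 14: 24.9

2 generations

Weekly DD (7 × max(0, T̄ − 12.0)): 0.0, 39.9, 59.5, 40.6, 37.8, 17.5, 0.0, 120.4, 106.4, 118.3, 82.6, 19.6, 88.2, 90.3.
Season total = 821.1 DD.
Complete generations = ⌊821.1 / 358⌋ = 2.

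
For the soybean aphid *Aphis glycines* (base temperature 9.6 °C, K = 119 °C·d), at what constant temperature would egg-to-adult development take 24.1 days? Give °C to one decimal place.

Required daily accumulation = 119 / 24.1 = 4.938 DD/day.
T = T_base + 4.938 = 9.6 + 4.938 = 14.538 ≈ 14.5 °C.

14.5 °C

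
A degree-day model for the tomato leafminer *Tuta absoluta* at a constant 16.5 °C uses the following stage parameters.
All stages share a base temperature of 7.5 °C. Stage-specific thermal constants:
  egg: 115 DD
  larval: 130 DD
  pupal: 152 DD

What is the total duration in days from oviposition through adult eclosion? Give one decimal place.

44.1 days

Daily accumulation at 16.5 °C = 16.5 − 7.5 = 9.0 DD/day.
Total K = 115 + 130 + 152 = 397 DD.
Total duration = 397 / 9.0 = 44.111 ≈ 44.1 days.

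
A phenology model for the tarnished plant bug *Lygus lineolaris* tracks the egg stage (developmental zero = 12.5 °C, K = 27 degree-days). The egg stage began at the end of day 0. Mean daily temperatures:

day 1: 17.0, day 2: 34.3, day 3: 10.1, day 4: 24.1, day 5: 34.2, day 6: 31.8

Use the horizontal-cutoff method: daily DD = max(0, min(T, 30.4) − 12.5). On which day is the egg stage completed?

day 4

Daily DD above 12.5 °C (capped at 17.9): 4.5, 17.9, 0.0, 11.6, 17.9, 17.9.
Cumulative: 4.5, 22.4, 22.4, 34.0, 51.9, 69.8.
The total first reaches 27 DD on day 4.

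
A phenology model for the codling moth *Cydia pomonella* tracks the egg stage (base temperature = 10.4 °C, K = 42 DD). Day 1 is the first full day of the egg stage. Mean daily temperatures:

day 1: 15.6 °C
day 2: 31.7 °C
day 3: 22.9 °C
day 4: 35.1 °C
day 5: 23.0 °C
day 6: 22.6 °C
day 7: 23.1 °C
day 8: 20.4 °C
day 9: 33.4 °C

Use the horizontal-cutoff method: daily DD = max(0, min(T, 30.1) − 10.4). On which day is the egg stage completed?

day 4

Daily DD above 10.4 °C (capped at 19.7): 5.2, 19.7, 12.5, 19.7, 12.6, 12.2, 12.7, 10.0, 19.7.
Cumulative: 5.2, 24.9, 37.4, 57.1, 69.7, 81.9, 94.6, 104.6, 124.3.
The total first reaches 42 DD on day 4.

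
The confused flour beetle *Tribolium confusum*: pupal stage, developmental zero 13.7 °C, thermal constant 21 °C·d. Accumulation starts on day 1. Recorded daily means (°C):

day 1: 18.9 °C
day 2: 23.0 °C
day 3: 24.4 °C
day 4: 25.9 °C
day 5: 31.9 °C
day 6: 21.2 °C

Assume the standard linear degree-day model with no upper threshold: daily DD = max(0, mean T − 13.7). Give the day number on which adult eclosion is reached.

day 3

Daily DD above 13.7 °C: 5.2, 9.3, 10.7, 12.2, 18.2, 7.5.
Cumulative: 5.2, 14.5, 25.2, 37.4, 55.6, 63.1.
The total first reaches 21 DD on day 3.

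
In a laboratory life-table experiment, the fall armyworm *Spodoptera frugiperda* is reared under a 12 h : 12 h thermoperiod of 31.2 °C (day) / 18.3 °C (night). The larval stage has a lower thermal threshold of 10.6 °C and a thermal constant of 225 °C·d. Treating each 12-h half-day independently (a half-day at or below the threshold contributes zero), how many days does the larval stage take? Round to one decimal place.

15.9 days

Day half: max(0, 31.2 − 10.6) × 0.5 = 20.6 × 0.5 = 10.30 DD.
Night half: max(0, 18.3 − 10.6) × 0.5 = 7.7 × 0.5 = 3.85 DD.
Per 24 h: 14.15 DD/day.
Duration = 225 / 14.15 = 15.901 ≈ 15.9 days.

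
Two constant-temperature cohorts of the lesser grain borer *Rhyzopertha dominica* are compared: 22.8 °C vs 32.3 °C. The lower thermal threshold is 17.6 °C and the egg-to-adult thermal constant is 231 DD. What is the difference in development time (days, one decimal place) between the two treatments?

28.7 days

At 22.8 °C: 231 / (22.8 − 17.6) = 231 / 5.2 = 44.423 d.
At 32.3 °C: 231 / (32.3 − 17.6) = 231 / 14.7 = 15.714 d.
Difference = |44.423 − 15.714| = 28.709 ≈ 28.7 days.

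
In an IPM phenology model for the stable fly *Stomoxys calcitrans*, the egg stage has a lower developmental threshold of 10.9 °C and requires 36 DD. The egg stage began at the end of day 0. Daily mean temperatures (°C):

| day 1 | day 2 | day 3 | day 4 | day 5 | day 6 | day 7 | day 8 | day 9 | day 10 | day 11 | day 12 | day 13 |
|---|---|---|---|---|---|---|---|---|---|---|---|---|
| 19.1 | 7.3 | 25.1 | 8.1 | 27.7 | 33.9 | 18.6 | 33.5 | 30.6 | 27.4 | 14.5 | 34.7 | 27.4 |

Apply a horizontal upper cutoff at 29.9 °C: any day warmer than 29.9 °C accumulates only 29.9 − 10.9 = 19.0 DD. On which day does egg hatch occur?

day 5

Daily DD above 10.9 °C (capped at 19.0): 8.2, 0.0, 14.2, 0.0, 16.8, 19.0, 7.7, 19.0, 19.0, 16.5, 3.6, 19.0, 16.5.
Cumulative: 8.2, 8.2, 22.4, 22.4, 39.2, 58.2, 65.9, 84.9, 103.9, 120.4, 124.0, 143.0, 159.5.
The total first reaches 36 DD on day 5.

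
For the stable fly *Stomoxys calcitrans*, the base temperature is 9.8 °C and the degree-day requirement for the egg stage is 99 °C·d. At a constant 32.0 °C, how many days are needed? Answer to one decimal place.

4.5 days

Daily accumulation = 32.0 − 9.8 = 22.2 DD/day.
Duration = 99 / 22.2 = 4.459 ≈ 4.5 days.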